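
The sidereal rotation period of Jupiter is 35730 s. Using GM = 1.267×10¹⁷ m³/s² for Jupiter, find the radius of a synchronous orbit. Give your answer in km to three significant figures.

r_sync ≈ 1.60×10⁵ km

A synchronous orbit has period T, so by Kepler's third law a = (μT²/4π²)^(1/3).
μT²/4π² = 1.267×10¹⁷ × (3.573×10⁴)² / 39.48 = 4.097×10²⁴ m³.
a = 1.600×10⁸ m = 1.6002×10⁵ km.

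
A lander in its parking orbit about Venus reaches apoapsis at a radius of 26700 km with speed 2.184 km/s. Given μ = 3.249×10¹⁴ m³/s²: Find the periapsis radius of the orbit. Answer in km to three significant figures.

periapsis radius ≈ 6510 km

r_a = 2.670×10⁷ m.
Specific energy ε = v²/2 − μ/r = -9.784×10⁶ J/kg, so a = −μ/(2ε) = 1.660×10⁷ m.
The apsides satisfy r_p + r_a = 2a, so the periapsis radius is 2a − r_a = 6.509×10⁶ m = 6508.6 km.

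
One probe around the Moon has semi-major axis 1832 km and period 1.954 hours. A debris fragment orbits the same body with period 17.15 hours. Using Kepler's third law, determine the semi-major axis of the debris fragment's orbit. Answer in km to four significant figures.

a₂ ≈ 7795 km

Kepler's third law: a³ ∝ T², so a₂ = a₁ (T₂/T₁)^(2/3).
T₂/T₁ = 8.777, (T₂/T₁)^(2/3) = 4.255.
a₂ = 1832 × 4.255 = 7795 km.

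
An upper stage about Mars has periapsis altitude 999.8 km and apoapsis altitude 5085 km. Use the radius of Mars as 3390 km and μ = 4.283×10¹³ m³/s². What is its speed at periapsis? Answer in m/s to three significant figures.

v ≈ 3590 m/s

r_p = 3390 + 999.8 = 4389.8 km = 4.3898×10⁶ m.
r_a = 3390 + 5085 = 8475.0 km = 8.4750×10⁶ m.
Semi-major axis a = (r_p + r_a)/2 = 6432.4 km = 6.432×10⁶ m.
Vis-viva: v² = μ(2/r − 1/a) = 4.283×10¹³ × (4.556×10⁻⁷ − 1.555×10⁻⁷) = 1.285×10⁷ m²/s².
v = 3585 m/s.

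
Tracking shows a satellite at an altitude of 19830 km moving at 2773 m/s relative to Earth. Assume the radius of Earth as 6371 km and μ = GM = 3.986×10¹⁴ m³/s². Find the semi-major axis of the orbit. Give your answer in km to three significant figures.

a ≈ 17500 km

r = 6371 + 19830 = 26201 km = 2.620×10⁷ m.
Vis-viva rearranged: 1/a = 2/r − v²/μ = 7.633×10⁻⁸ − 1.929×10⁻⁸ = 5.704×10⁻⁸ m⁻¹.
a = 1.753×10⁷ m = 17531 km.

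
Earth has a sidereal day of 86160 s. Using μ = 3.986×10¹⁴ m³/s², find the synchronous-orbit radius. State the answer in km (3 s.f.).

A synchronous orbit has period T, so by Kepler's third law a = (μT²/4π²)^(1/3).
μT²/4π² = 3.986×10¹⁴ × (8.616×10⁴)² / 39.48 = 7.495×10²² m³.
a = 4.216×10⁷ m = 42163 km.

r_sync ≈ 42200 km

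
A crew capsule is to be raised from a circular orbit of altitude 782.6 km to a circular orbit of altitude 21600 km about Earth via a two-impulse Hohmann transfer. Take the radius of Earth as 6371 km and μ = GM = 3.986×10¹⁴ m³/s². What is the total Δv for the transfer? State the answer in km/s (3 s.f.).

r₁ = 6371 + 782.6 = 7153.6 km = 7.1536×10⁶ m.
r₂ = 6371 + 21600 = 27971 km = 2.7971×10⁷ m.
Transfer ellipse a_t = (r₁ + r₂)/2 = 1.756×10⁷ m.
At r₁: circular v_c1 = √(μ/r₁) = 7465 m/s; transfer-perigee v_p = √[μ(2/r₁ − 1/a_t)] = 9420 m/s.
Δv₁ = v_p − v_c1 = 1956 m/s.
At r₂: circular v_c2 = √(μ/r₂) = 3775 m/s; transfer-apogee v_a = √[μ(2/r₂ − 1/a_t)] = 2409 m/s.
Δv₂ = v_c2 − v_a = 1366 m/s.
Total Δv = Δv₁ + Δv₂ = 3322 m/s = 3.322 km/s.

Δv_total ≈ 3.32 km/s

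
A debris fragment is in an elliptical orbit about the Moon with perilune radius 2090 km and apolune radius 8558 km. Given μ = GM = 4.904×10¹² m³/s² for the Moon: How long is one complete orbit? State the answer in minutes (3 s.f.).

T ≈ 581 minutes

Semi-major axis a = (r_p + r_a)/2 = (2090.0 + 8558.0)/2 = 5324.0 km = 5.324×10⁶ m.
By Kepler's third law T = 2π√(a³/μ) = 2π × 5.547×10³ = 3.485×10⁴ s.
= 580.9 minutes.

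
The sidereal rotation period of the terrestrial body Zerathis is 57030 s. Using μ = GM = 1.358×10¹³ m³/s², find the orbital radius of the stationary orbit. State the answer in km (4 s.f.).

A synchronous orbit has period T, so by Kepler's third law a = (μT²/4π²)^(1/3).
μT²/4π² = 1.358×10¹³ × (5.703×10⁴)² / 39.48 = 1.119×10²¹ m³.
a = 1.038×10⁷ m = 10381 km.

r_sync ≈ 10380 km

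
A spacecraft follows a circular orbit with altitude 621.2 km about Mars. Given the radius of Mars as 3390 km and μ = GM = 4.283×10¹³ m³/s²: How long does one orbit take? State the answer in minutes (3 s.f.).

T ≈ 129 minutes

r = 3390 + 621.2 = 4011.2 km = 4.0112×10⁶ m.
Kepler's third law: T = 2π√(r³/μ) = 2π√((4.011×10⁶)³ / 4.283×10¹³).
r³/μ = 1.507×10⁶ s², so T = 2π × 1.228×10³ = 7.713×10³ s.
Converting: 7.713×10³ s ÷ 60.00 = 128.5 minutes.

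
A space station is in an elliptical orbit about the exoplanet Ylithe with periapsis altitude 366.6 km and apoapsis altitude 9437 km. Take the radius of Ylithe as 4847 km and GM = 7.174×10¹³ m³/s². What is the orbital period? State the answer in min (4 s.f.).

T ≈ 376.3 min

r_p = 4847 + 366.6 = 5213.6 km = 5.2136×10⁶ m.
r_a = 4847 + 9437 = 14284 km = 1.4284×10⁷ m.
Semi-major axis a = (r_p + r_a)/2 = (5213.6 + 14284)/2 = 9748.8 km = 9.749×10⁶ m.
By Kepler's third law T = 2π√(a³/μ) = 2π × 3.594×10³ = 2.258×10⁴ s.
= 376.3 min.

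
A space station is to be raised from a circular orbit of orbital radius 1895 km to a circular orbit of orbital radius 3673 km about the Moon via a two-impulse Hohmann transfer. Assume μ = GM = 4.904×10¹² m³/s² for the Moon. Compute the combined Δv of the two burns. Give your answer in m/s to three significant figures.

r₁ = 1895 km = 1.895×10⁶ m.
r₂ = 3673 km = 3.673×10⁶ m.
Transfer ellipse a_t = (r₁ + r₂)/2 = 2.784×10⁶ m.
At r₁: circular v_c1 = √(μ/r₁) = 1609 m/s; transfer-perilune v_p = √[μ(2/r₁ − 1/a_t)] = 1848 m/s.
Δv₁ = v_p − v_c1 = 239.1 m/s.
At r₂: circular v_c2 = √(μ/r₂) = 1155 m/s; transfer-apolune v_a = √[μ(2/r₂ − 1/a_t)] = 953.3 m/s.
Δv₂ = v_c2 − v_a = 202.2 m/s.
Total Δv = Δv₁ + Δv₂ = 441.3 m/s.

Δv_total ≈ 441 m/s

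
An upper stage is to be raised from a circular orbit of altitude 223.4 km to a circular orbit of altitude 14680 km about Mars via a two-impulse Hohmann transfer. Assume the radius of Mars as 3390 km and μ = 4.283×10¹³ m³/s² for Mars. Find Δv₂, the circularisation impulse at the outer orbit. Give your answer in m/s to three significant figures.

Δv ≈ 651 m/s

r₁ = 3390 + 223.4 = 3613.4 km = 3.6134×10⁶ m.
r₂ = 3390 + 14680 = 18070 km = 1.8070×10⁷ m.
Transfer ellipse a_t = (r₁ + r₂)/2 = 1.084×10⁷ m.
At r₁: circular v_c1 = √(μ/r₁) = 3443 m/s; transfer-periapsis v_p = √[μ(2/r₁ − 1/a_t)] = 4445 m/s.
At r₂: circular v_c2 = √(μ/r₂) = 1540 m/s; transfer-apoapsis v_a = √[μ(2/r₂ − 1/a_t)] = 888.8 m/s.
Δv₂ = v_c2 − v_a = 650.8 m/s.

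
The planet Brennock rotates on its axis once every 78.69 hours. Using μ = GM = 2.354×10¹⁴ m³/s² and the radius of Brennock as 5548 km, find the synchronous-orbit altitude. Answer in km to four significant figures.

h_sync ≈ 72670 km

T = 78.69 hours = 2.833×10⁵ s.
A synchronous orbit has period T, so by Kepler's third law a = (μT²/4π²)^(1/3).
μT²/4π² = 2.354×10¹⁴ × (2.833×10⁵)² / 39.48 = 4.785×10²³ m³.
a = 7.822×10⁷ m = 78216 km.
Altitude h = a − R = 78216 − 5548 = 72668 km.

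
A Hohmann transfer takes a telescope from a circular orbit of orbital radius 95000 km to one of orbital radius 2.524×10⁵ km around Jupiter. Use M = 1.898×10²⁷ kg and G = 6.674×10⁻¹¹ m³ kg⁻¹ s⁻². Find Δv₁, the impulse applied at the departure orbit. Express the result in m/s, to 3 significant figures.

μ = GM = 6.674×10⁻¹¹ × 1.898×10²⁷ = 1.267×10¹⁷ m³/s².
r₁ = 95000 km = 9.500×10⁷ m.
r₂ = 2.524×10⁵ km = 2.524×10⁸ m.
Transfer ellipse a_t = (r₁ + r₂)/2 = 1.737×10⁸ m.
At r₁: circular v_c1 = √(μ/r₁) = 36520 m/s; transfer-perijove v_p = √[μ(2/r₁ − 1/a_t)] = 44020 m/s.
Δv₁ = v_p − v_c1 = 7502 m/s.

Δv ≈ 7500 m/s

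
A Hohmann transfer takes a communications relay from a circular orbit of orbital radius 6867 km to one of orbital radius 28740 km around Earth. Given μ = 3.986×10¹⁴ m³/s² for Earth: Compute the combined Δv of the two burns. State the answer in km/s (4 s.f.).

Δv_total ≈ 3.472 km/s

r₁ = 6867 km = 6.867×10⁶ m.
r₂ = 28740 km = 2.874×10⁷ m.
Transfer ellipse a_t = (r₁ + r₂)/2 = 1.780×10⁷ m.
At r₁: circular v_c1 = √(μ/r₁) = 7619 m/s; transfer-perigee v_p = √[μ(2/r₁ − 1/a_t)] = 9680 m/s.
Δv₁ = v_p − v_c1 = 2061 m/s.
At r₂: circular v_c2 = √(μ/r₂) = 3724 m/s; transfer-apogee v_a = √[μ(2/r₂ − 1/a_t)] = 2313 m/s.
Δv₂ = v_c2 − v_a = 1411 m/s.
Total Δv = Δv₁ + Δv₂ = 3472 m/s = 3.472 km/s.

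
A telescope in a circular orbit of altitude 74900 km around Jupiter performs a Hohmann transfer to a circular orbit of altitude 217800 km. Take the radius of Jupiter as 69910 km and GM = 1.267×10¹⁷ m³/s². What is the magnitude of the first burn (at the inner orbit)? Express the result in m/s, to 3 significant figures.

r₁ = 69910 + 74900 = 144810 km = 1.4481×10⁸ m.
r₂ = 69910 + 217800 = 287710 km = 2.8771×10⁸ m.
Transfer ellipse a_t = (r₁ + r₂)/2 = 2.163×10⁸ m.
At r₁: circular v_c1 = √(μ/r₁) = 29580 m/s; transfer-perijove v_p = √[μ(2/r₁ − 1/a_t)] = 34120 m/s.
Δv₁ = v_p − v_c1 = 4538 m/s.

Δv ≈ 4540 m/s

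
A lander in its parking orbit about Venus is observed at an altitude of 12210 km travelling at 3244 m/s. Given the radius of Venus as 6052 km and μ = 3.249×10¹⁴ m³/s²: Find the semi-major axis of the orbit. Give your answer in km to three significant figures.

a ≈ 13000 km

r = 6052 + 12210 = 18262 km = 1.826×10⁷ m.
Vis-viva rearranged: 1/a = 2/r − v²/μ = 1.095×10⁻⁷ − 3.239×10⁻⁸ = 7.713×10⁻⁸ m⁻¹.
a = 1.297×10⁷ m = 12966 km.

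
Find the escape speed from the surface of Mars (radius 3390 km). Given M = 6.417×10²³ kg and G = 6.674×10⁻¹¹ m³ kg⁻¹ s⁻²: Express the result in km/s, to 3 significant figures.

μ = GM = 6.674×10⁻¹¹ × 6.417×10²³ = 4.283×10¹³ m³/s².
r = R = 3.390×10⁶ m.
Escape speed v_esc = √(2μ/r) = √(2 × 4.283×10¹³ / 3.390×10⁶) = √(2.527×10⁷) = 5027 m/s.
= 5.027 km/s.

v_esc ≈ 5.03 km/s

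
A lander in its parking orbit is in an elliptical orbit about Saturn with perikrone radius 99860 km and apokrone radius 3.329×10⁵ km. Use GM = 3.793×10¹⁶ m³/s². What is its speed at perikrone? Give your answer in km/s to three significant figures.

Semi-major axis a = (r_p + r_a)/2 = 2.1638×10⁵ km = 2.164×10⁸ m.
Vis-viva: v² = μ(2/r − 1/a) = 3.793×10¹⁶ × (2.003×10⁻⁸ − 4.621×10⁻⁹) = 5.844×10⁸ m²/s².
v = 24170 m/s = 24.17 km/s.

v ≈ 24.2 km/s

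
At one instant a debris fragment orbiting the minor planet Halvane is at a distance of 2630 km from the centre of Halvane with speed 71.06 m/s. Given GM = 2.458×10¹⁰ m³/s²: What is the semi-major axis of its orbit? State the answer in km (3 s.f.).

a ≈ 1800 km

r = 2.630×10⁶ m.
Vis-viva rearranged: 1/a = 2/r − v²/μ = 7.605×10⁻⁷ − 2.054×10⁻⁷ = 5.550×10⁻⁷ m⁻¹.
a = 1.802×10⁶ m = 1801.7 km.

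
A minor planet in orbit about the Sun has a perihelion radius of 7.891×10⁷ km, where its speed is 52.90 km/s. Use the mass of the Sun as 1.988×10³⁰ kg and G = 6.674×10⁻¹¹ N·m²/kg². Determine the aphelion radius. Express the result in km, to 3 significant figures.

μ = GM = 6.674×10⁻¹¹ × 1.988×10³⁰ = 1.327×10²⁰ m³/s².
r_p = 7.891×10¹⁰ m.
Specific energy ε = v²/2 − μ/r = -2.822×10⁸ J/kg, so a = −μ/(2ε) = 2.351×10¹¹ m.
The apsides satisfy r_p + r_a = 2a, so the aphelion radius is 2a − r_p = 3.913×10¹¹ m = 3.9126×10⁸ km.

aphelion radius ≈ 3.91×10⁸ km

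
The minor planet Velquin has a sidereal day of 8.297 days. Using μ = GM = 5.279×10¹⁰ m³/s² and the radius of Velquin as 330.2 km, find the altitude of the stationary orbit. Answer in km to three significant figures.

T = 8.297 days = 7.169×10⁵ s.
A synchronous orbit has period T, so by Kepler's third law a = (μT²/4π²)^(1/3).
μT²/4π² = 5.279×10¹⁰ × (7.169×10⁵)² / 39.48 = 6.872×10²⁰ m³.
a = 8.824×10⁶ m = 8824.4 km.
Altitude h = a − R = 8824.4 − 330.2 = 8494.2 km.

h_sync ≈ 8490 km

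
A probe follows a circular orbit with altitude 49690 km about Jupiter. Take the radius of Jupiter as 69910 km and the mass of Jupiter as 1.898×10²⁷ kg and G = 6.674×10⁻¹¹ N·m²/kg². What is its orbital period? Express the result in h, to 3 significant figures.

μ = GM = 6.674×10⁻¹¹ × 1.898×10²⁷ = 1.267×10¹⁷ m³/s².
r = 69910 + 49690 = 119600 km = 1.1960×10⁸ m.
Kepler's third law: T = 2π√(r³/μ) = 2π√((1.196×10⁸)³ / 1.267×10¹⁷).
r³/μ = 1.351×10⁷ s², so T = 2π × 3.675×10³ = 2.309×10⁴ s.
Converting: 2.309×10⁴ s ÷ 3600 = 6.414 h.

T ≈ 6.41 h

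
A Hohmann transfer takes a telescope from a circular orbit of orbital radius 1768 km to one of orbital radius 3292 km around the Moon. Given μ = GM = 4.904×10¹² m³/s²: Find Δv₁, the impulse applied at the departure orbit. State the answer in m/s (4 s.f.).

r₁ = 1768 km = 1.768×10⁶ m.
r₂ = 3292 km = 3.292×10⁶ m.
Transfer ellipse a_t = (r₁ + r₂)/2 = 2.530×10⁶ m.
At r₁: circular v_c1 = √(μ/r₁) = 1665 m/s; transfer-perilune v_p = √[μ(2/r₁ − 1/a_t)] = 1900 m/s.
Δv₁ = v_p − v_c1 = 234.3 m/s.

Δv ≈ 234.3 m/s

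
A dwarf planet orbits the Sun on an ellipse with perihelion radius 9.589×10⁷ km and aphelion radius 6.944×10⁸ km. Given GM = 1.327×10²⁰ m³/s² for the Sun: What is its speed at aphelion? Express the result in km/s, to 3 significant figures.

v ≈ 6.81 km/s

Semi-major axis a = (r_p + r_a)/2 = 3.9514×10⁸ km = 3.951×10¹¹ m.
Vis-viva: v² = μ(2/r − 1/a) = 1.327×10²⁰ × (2.880×10⁻¹² − 2.531×10⁻¹²) = 4.637×10⁷ m²/s².
v = 6810 m/s = 6.810 km/s.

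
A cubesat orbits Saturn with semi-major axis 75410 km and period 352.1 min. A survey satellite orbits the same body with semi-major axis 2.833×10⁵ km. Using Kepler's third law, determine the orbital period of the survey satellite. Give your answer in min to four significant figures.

Kepler's third law: T² ∝ a³, so T₂ = T₁ (a₂/a₁)^(3/2).
a₂/a₁ = 3.757, (a₂/a₁)^(3/2) = 7.282.
T₂ = 352.1 × 7.282 = 2564 min.

T₂ ≈ 2564 min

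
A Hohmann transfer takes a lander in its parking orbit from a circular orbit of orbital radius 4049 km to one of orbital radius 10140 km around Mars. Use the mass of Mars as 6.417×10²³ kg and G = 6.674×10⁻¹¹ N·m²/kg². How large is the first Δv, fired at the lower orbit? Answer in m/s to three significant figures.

Δv ≈ 636 m/s

μ = GM = 6.674×10⁻¹¹ × 6.417×10²³ = 4.283×10¹³ m³/s².
r₁ = 4049 km = 4.049×10⁶ m.
r₂ = 10140 km = 1.014×10⁷ m.
Transfer ellipse a_t = (r₁ + r₂)/2 = 7.094×10⁶ m.
At r₁: circular v_c1 = √(μ/r₁) = 3252 m/s; transfer-periapsis v_p = √[μ(2/r₁ − 1/a_t)] = 3888 m/s.
Δv₁ = v_p − v_c1 = 635.9 m/s.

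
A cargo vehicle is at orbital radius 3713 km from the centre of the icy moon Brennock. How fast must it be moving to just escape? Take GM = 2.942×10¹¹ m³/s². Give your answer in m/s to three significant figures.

v_esc ≈ 398 m/s

r = 3713 km = 3.713×10⁶ m.
Escape speed v_esc = √(2μ/r) = √(2 × 2.942×10¹¹ / 3.713×10⁶) = √(1.585×10⁵) = 398.1 m/s.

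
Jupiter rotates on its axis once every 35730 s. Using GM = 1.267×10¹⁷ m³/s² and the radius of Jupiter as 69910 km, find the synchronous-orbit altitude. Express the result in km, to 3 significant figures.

A synchronous orbit has period T, so by Kepler's third law a = (μT²/4π²)^(1/3).
μT²/4π² = 1.267×10¹⁷ × (3.573×10⁴)² / 39.48 = 4.097×10²⁴ m³.
a = 1.600×10⁸ m = 1.6002×10⁵ km.
Altitude h = a − R = 1.6002×10⁵ − 69910 = 90105 km.

h_sync ≈ 90100 km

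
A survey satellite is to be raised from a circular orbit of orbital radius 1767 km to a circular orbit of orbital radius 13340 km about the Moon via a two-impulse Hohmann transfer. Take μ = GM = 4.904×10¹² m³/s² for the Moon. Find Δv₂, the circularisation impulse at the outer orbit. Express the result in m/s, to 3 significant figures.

r₁ = 1767 km = 1.767×10⁶ m.
r₂ = 13340 km = 1.334×10⁷ m.
Transfer ellipse a_t = (r₁ + r₂)/2 = 7.554×10⁶ m.
At r₁: circular v_c1 = √(μ/r₁) = 1666 m/s; transfer-perilune v_p = √[μ(2/r₁ − 1/a_t)] = 2214 m/s.
At r₂: circular v_c2 = √(μ/r₂) = 606.3 m/s; transfer-apolune v_a = √[μ(2/r₂ − 1/a_t)] = 293.3 m/s.
Δv₂ = v_c2 − v_a = 313.1 m/s.

Δv ≈ 313 m/s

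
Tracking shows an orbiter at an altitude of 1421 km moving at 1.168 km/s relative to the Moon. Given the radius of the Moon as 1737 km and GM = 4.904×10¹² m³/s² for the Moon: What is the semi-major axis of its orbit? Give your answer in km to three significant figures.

a ≈ 2820 km

r = 1737 + 1421 = 3158.0 km = 3.158×10⁶ m.
Vis-viva rearranged: 1/a = 2/r − v²/μ = 6.333×10⁻⁷ − 2.782×10⁻⁷ = 3.551×10⁻⁷ m⁻¹.
a = 2.816×10⁶ m = 2815.9 km.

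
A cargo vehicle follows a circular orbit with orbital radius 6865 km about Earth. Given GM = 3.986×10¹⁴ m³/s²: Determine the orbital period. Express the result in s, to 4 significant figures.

T ≈ 5661 s

r = 6865 km = 6.865×10⁶ m.
Kepler's third law: T = 2π√(r³/μ) = 2π√((6.865×10⁶)³ / 3.986×10¹⁴).
r³/μ = 8.117×10⁵ s², so T = 2π × 9.009×10² = 5.661×10³ s.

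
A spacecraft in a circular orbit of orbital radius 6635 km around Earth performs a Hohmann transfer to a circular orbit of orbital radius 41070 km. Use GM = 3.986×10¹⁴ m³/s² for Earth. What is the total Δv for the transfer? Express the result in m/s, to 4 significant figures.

Δv_total ≈ 3892 m/s

r₁ = 6635 km = 6.635×10⁶ m.
r₂ = 41070 km = 4.107×10⁷ m.
Transfer ellipse a_t = (r₁ + r₂)/2 = 2.385×10⁷ m.
At r₁: circular v_c1 = √(μ/r₁) = 7751 m/s; transfer-perigee v_p = √[μ(2/r₁ − 1/a_t)] = 10170 m/s.
Δv₁ = v_p − v_c1 = 2420 m/s.
At r₂: circular v_c2 = √(μ/r₂) = 3115 m/s; transfer-apogee v_a = √[μ(2/r₂ − 1/a_t)] = 1643 m/s.
Δv₂ = v_c2 − v_a = 1472 m/s.
Total Δv = Δv₁ + Δv₂ = 3892 m/s.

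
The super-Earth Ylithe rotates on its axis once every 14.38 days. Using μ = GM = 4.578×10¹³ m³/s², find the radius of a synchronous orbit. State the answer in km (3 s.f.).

T = 14.38 days = 1.242×10⁶ s.
A synchronous orbit has period T, so by Kepler's third law a = (μT²/4π²)^(1/3).
μT²/4π² = 4.578×10¹³ × (1.242×10⁶)² / 39.48 = 1.790×10²⁴ m³.
a = 1.214×10⁸ m = 1.2142×10⁵ km.

r_sync ≈ 1.21×10⁵ km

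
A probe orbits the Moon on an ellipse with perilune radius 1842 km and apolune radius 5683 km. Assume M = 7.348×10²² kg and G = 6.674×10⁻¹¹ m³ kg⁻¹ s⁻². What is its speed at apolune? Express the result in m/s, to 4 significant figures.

v ≈ 650.0 m/s

μ = GM = 6.674×10⁻¹¹ × 7.348×10²² = 4.904×10¹² m³/s².
Semi-major axis a = (r_p + r_a)/2 = 3762.5 km = 3.762×10⁶ m.
Vis-viva: v² = μ(2/r − 1/a) = 4.904×10¹² × (3.519×10⁻⁷ − 2.658×10⁻⁷) = 4.225×10⁵ m²/s².
v = 650.0 m/s.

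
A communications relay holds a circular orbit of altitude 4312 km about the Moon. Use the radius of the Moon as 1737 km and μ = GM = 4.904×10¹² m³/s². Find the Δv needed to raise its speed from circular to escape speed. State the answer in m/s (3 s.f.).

Δv ≈ 373 m/s

r = 1737 + 4312 = 6049.0 km = 6.0490×10⁶ m.
Circular speed v_c = √(μ/r) = 900.4 m/s.
Escape speed v_esc = √(2μ/r) = √2 × v_c = 1273 m/s.
Δv = v_esc − v_c = 373.0 m/s.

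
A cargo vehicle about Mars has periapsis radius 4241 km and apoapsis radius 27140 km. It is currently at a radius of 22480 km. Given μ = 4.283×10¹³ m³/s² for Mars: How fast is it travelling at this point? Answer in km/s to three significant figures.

Semi-major axis a = (r_p + r_a)/2 = 15690 km = 1.569×10⁷ m.
Vis-viva: v² = μ(2/r − 1/a) = 4.283×10¹³ × (8.897×10⁻⁸ − 6.373×10⁻⁸) = 1.081×10⁶ m²/s².
v = 1040 m/s = 1.040 km/s.

v ≈ 1.04 km/s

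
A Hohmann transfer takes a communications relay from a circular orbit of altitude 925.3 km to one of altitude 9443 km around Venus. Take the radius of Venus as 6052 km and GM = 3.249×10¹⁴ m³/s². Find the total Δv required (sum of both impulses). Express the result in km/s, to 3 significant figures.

Δv_total ≈ 2.16 km/s

r₁ = 6052 + 925.3 = 6977.3 km = 6.9773×10⁶ m.
r₂ = 6052 + 9443 = 15495 km = 1.5495×10⁷ m.
Transfer ellipse a_t = (r₁ + r₂)/2 = 1.124×10⁷ m.
At r₁: circular v_c1 = √(μ/r₁) = 6824 m/s; transfer-periapsis v_p = √[μ(2/r₁ − 1/a_t)] = 8013 m/s.
Δv₁ = v_p − v_c1 = 1190 m/s.
At r₂: circular v_c2 = √(μ/r₂) = 4579 m/s; transfer-apoapsis v_a = √[μ(2/r₂ − 1/a_t)] = 3608 m/s.
Δv₂ = v_c2 − v_a = 970.7 m/s.
Total Δv = Δv₁ + Δv₂ = 2160 m/s = 2.160 km/s.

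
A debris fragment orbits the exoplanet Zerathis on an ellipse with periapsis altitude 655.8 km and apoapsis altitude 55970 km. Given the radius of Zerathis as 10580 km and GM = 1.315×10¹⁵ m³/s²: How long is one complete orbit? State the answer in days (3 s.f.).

r_p = 10580 + 655.8 = 11236 km = 1.1236×10⁷ m.
r_a = 10580 + 55970 = 66550 km = 6.6550×10⁷ m.
Semi-major axis a = (r_p + r_a)/2 = (11236 + 66550)/2 = 38893 km = 3.889×10⁷ m.
By Kepler's third law T = 2π√(a³/μ) = 2π × 6.689×10³ = 4.203×10⁴ s.
= 0.4864 days.

T ≈ 0.486 days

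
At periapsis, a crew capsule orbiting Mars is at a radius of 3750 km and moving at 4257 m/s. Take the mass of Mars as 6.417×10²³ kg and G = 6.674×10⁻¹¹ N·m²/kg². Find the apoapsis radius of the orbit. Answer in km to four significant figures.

apoapsis radius ≈ 14400 km

μ = GM = 6.674×10⁻¹¹ × 6.417×10²³ = 4.283×10¹³ m³/s².
r_p = 3.750×10⁶ m.
Specific energy ε = v²/2 − μ/r = -2.360×10⁶ J/kg, so a = −μ/(2ε) = 9.075×10⁶ m.
The apsides satisfy r_p + r_a = 2a, so the apoapsis radius is 2a − r_p = 1.440×10⁷ m = 14401 km.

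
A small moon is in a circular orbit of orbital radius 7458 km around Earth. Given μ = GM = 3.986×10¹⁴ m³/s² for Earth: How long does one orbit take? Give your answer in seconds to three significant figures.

T ≈ 6410 seconds

r = 7458 km = 7.458×10⁶ m.
Kepler's third law: T = 2π√(r³/μ) = 2π√((7.458×10⁶)³ / 3.986×10¹⁴).
r³/μ = 1.041×10⁶ s², so T = 2π × 1.020×10³ = 6.410×10³ s.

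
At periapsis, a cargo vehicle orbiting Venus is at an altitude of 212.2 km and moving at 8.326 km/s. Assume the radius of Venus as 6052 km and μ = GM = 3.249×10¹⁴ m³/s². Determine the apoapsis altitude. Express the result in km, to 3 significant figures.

r_p = 6052 + 212.2 = 6264.2 km = 6.264×10⁶ m.
Specific energy ε = v²/2 − μ/r = -1.721×10⁷ J/kg, so a = −μ/(2ε) = 9.442×10⁶ m.
The apsides satisfy r_p + r_a = 2a, so the apoapsis radius is 2a − r_p = 1.262×10⁷ m = 12620 km.
Apoapsis altitude = 12620 − 6052 = 6567.8 km.

apoapsis altitude ≈ 6570 km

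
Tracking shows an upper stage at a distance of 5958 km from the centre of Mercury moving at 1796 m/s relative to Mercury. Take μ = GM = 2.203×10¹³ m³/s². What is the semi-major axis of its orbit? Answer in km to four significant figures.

r = 5.958×10⁶ m.
Specific orbital energy ε = v²/2 − μ/r = (1796)²/2 − 2.203×10¹³/5.958×10⁶ = -2.085×10⁶ J/kg.
Since ε = −μ/(2a), a = −μ/(2ε) = 5.284×10⁶ m = 5283.6 km.

a ≈ 5284 km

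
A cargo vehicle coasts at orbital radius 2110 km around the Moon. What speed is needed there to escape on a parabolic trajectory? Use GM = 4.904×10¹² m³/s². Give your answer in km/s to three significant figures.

r = 2110 km = 2.110×10⁶ m.
Escape speed v_esc = √(2μ/r) = √(2 × 4.904×10¹² / 2.110×10⁶) = √(4.648×10⁶) = 2156 m/s.
= 2.156 km/s.

v_esc ≈ 2.16 km/s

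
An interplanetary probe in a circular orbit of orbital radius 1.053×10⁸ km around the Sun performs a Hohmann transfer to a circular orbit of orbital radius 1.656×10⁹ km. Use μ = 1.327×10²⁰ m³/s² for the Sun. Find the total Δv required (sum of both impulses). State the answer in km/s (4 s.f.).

Δv_total ≈ 19.04 km/s

r₁ = 1.053×10⁸ km = 1.053×10¹¹ m.
r₂ = 1.656×10⁹ km = 1.656×10¹² m.
Transfer ellipse a_t = (r₁ + r₂)/2 = 8.806×10¹¹ m.
At r₁: circular v_c1 = √(μ/r₁) = 35500 m/s; transfer-perihelion v_p = √[μ(2/r₁ − 1/a_t)] = 48680 m/s.
Δv₁ = v_p − v_c1 = 13180 m/s.
At r₂: circular v_c2 = √(μ/r₂) = 8952 m/s; transfer-aphelion v_a = √[μ(2/r₂ − 1/a_t)] = 3095 m/s.
Δv₂ = v_c2 − v_a = 5856 m/s.
Total Δv = Δv₁ + Δv₂ = 19040 m/s = 19.04 km/s.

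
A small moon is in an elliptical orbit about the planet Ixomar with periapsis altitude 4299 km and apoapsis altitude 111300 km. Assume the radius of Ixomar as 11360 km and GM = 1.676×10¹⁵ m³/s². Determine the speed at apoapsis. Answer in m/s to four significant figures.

r_p = 11360 + 4299 = 15659 km = 1.5659×10⁷ m.
r_a = 11360 + 111300 = 122660 km = 1.2266×10⁸ m.
Semi-major axis a = (r_p + r_a)/2 = 69160 km = 6.916×10⁷ m.
Vis-viva: v² = μ(2/r − 1/a) = 1.676×10¹⁵ × (1.631×10⁻⁸ − 1.446×10⁻⁸) = 3.094×10⁶ m²/s².
v = 1759 m/s.

v ≈ 1759 m/s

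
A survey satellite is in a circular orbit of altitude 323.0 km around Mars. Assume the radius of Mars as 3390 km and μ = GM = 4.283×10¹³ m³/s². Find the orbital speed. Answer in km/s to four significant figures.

r = 3390 + 323.0 = 3713.0 km = 3.7130×10⁶ m.
For a circular orbit v = √(μ/r) = √(4.283×10¹³ / 3.713×10⁶) = √(1.154×10⁷) = 3396 m/s.
That is 3.396 km/s.

v ≈ 3.396 km/s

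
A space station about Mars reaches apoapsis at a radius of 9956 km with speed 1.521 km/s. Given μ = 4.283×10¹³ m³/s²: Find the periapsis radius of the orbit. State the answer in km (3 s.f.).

r_a = 9.956×10⁶ m.
Specific energy ε = v²/2 − μ/r = -3.145×10⁶ J/kg, so a = −μ/(2ε) = 6.809×10⁶ m.
The apsides satisfy r_p + r_a = 2a, so the periapsis radius is 2a − r_a = 3.662×10⁶ m = 3661.5 km.

periapsis radius ≈ 3660 km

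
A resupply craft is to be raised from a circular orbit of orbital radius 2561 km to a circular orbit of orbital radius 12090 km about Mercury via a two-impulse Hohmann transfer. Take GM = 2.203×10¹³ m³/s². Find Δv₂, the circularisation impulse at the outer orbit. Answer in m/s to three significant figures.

Δv ≈ 552 m/s

r₁ = 2561 km = 2.561×10⁶ m.
r₂ = 12090 km = 1.209×10⁷ m.
Transfer ellipse a_t = (r₁ + r₂)/2 = 7.326×10⁶ m.
At r₁: circular v_c1 = √(μ/r₁) = 2933 m/s; transfer-periherm v_p = √[μ(2/r₁ − 1/a_t)] = 3768 m/s.
At r₂: circular v_c2 = √(μ/r₂) = 1350 m/s; transfer-apoherm v_a = √[μ(2/r₂ − 1/a_t)] = 798.1 m/s.
Δv₂ = v_c2 − v_a = 551.7 m/s.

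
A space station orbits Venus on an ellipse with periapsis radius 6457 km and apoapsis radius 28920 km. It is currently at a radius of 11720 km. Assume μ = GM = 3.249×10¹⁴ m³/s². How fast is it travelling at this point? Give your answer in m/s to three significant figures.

v ≈ 6090 m/s

Semi-major axis a = (r_p + r_a)/2 = 17688 km = 1.769×10⁷ m.
Vis-viva: v² = μ(2/r − 1/a) = 3.249×10¹⁴ × (1.706×10⁻⁷ − 5.653×10⁻⁸) = 3.708×10⁷ m²/s².
v = 6089 m/s.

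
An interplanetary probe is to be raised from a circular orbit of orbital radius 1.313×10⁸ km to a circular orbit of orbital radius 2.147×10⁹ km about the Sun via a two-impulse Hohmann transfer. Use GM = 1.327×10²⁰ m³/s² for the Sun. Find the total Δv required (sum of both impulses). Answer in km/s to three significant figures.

Δv_total ≈ 17.0 km/s

r₁ = 1.313×10⁸ km = 1.313×10¹¹ m.
r₂ = 2.147×10⁹ km = 2.147×10¹² m.
Transfer ellipse a_t = (r₁ + r₂)/2 = 1.139×10¹² m.
At r₁: circular v_c1 = √(μ/r₁) = 31790 m/s; transfer-perihelion v_p = √[μ(2/r₁ − 1/a_t)] = 43640 m/s.
Δv₁ = v_p − v_c1 = 11850 m/s.
At r₂: circular v_c2 = √(μ/r₂) = 7862 m/s; transfer-aphelion v_a = √[μ(2/r₂ − 1/a_t)] = 2669 m/s.
Δv₂ = v_c2 − v_a = 5193 m/s.
Total Δv = Δv₁ + Δv₂ = 17050 m/s = 17.05 km/s.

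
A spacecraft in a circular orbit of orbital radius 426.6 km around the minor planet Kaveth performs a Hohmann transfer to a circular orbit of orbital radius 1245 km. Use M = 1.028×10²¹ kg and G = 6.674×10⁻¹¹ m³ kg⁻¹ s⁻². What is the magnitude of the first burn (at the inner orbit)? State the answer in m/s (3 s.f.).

μ = GM = 6.674×10⁻¹¹ × 1.028×10²¹ = 6.861×10¹⁰ m³/s².
r₁ = 426.6 km = 4.266×10⁵ m.
r₂ = 1245 km = 1.245×10⁶ m.
Transfer ellipse a_t = (r₁ + r₂)/2 = 8.358×10⁵ m.
At r₁: circular v_c1 = √(μ/r₁) = 401.0 m/s; transfer-periapsis v_p = √[μ(2/r₁ − 1/a_t)] = 489.5 m/s.
Δv₁ = v_p − v_c1 = 88.42 m/s.

Δv ≈ 88.4 m/s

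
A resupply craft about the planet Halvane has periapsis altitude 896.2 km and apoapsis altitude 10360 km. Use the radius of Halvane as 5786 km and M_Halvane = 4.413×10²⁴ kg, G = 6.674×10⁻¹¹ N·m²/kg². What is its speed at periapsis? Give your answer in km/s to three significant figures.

v ≈ 7.90 km/s

μ = GM = 6.674×10⁻¹¹ × 4.413×10²⁴ = 2.945×10¹⁴ m³/s².
r_p = 5786 + 896.2 = 6682.2 km = 6.6822×10⁶ m.
r_a = 5786 + 10360 = 16146 km = 1.6146×10⁷ m.
Semi-major axis a = (r_p + r_a)/2 = 11414 km = 1.141×10⁷ m.
Vis-viva: v² = μ(2/r − 1/a) = 2.945×10¹⁴ × (2.993×10⁻⁷ − 8.761×10⁻⁸) = 6.235×10⁷ m²/s².
v = 7896 m/s = 7.896 km/s.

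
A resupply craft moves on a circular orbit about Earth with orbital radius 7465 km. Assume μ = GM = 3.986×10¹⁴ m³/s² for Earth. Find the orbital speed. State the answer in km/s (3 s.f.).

v ≈ 7.31 km/s

r = 7465 km = 7.465×10⁶ m.
For a circular orbit v = √(μ/r) = √(3.986×10¹⁴ / 7.465×10⁶) = √(5.340×10⁷) = 7307 m/s.
That is 7.307 km/s.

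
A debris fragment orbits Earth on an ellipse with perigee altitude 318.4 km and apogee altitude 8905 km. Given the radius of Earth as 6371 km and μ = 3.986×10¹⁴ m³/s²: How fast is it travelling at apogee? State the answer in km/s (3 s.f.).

v ≈ 3.99 km/s

r_p = 6371 + 318.4 = 6689.4 km = 6.6894×10⁶ m.
r_a = 6371 + 8905 = 15276 km = 1.5276×10⁷ m.
Semi-major axis a = (r_p + r_a)/2 = 10983 km = 1.098×10⁷ m.
Vis-viva: v² = μ(2/r − 1/a) = 3.986×10¹⁴ × (1.309×10⁻⁷ − 9.105×10⁻⁸) = 1.589×10⁷ m²/s².
v = 3987 m/s = 3.987 km/s.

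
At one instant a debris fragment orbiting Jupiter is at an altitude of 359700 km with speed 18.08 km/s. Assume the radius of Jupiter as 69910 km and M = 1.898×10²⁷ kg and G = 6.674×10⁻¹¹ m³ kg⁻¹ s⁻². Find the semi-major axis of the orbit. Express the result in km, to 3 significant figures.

μ = GM = 6.674×10⁻¹¹ × 1.898×10²⁷ = 1.267×10¹⁷ m³/s².
r = 69910 + 359700 = 4.2961×10⁵ km = 4.296×10⁸ m.
Vis-viva rearranged: 1/a = 2/r − v²/μ = 4.655×10⁻⁹ − 2.581×10⁻⁹ = 2.075×10⁻⁹ m⁻¹.
a = 4.820×10⁸ m = 4.8197×10⁵ km.

a ≈ 4.82×10⁵ km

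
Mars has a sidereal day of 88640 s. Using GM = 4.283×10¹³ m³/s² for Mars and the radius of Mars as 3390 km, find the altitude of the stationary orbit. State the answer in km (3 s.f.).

h_sync ≈ 17000 km

A synchronous orbit has period T, so by Kepler's third law a = (μT²/4π²)^(1/3).
μT²/4π² = 4.283×10¹³ × (8.864×10⁴)² / 39.48 = 8.524×10²¹ m³.
a = 2.043×10⁷ m = 20428 km.
Altitude h = a − R = 20428 − 3390 = 17038 km.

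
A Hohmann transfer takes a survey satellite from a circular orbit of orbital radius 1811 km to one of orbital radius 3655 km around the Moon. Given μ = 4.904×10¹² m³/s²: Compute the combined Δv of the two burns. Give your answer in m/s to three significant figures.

Δv_total ≈ 473 m/s

r₁ = 1811 km = 1.811×10⁶ m.
r₂ = 3655 km = 3.655×10⁶ m.
Transfer ellipse a_t = (r₁ + r₂)/2 = 2.733×10⁶ m.
At r₁: circular v_c1 = √(μ/r₁) = 1646 m/s; transfer-perilune v_p = √[μ(2/r₁ − 1/a_t)] = 1903 m/s.
Δv₁ = v_p − v_c1 = 257.4 m/s.
At r₂: circular v_c2 = √(μ/r₂) = 1158 m/s; transfer-apolune v_a = √[μ(2/r₂ − 1/a_t)] = 942.9 m/s.
Δv₂ = v_c2 − v_a = 215.4 m/s.
Total Δv = Δv₁ + Δv₂ = 472.9 m/s.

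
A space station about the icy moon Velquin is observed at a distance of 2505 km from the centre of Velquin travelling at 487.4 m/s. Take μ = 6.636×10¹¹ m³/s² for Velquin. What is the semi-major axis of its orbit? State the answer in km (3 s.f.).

r = 2.505×10⁶ m.
Specific orbital energy ε = v²/2 − μ/r = (487.4)²/2 − 6.636×10¹¹/2.505×10⁶ = -1.461×10⁵ J/kg.
Since ε = −μ/(2a), a = −μ/(2ε) = 2.271×10⁶ m = 2270.6 km.

a ≈ 2270 km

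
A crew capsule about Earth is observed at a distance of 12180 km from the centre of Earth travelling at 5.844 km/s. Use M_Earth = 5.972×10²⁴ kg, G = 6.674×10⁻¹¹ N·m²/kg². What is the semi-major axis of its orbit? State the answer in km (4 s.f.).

a ≈ 12740 km

μ = GM = 6.674×10⁻¹¹ × 5.972×10²⁴ = 3.986×10¹⁴ m³/s².
r = 1.218×10⁷ m.
Vis-viva rearranged: 1/a = 2/r − v²/μ = 1.642×10⁻⁷ − 8.569×10⁻⁸ = 7.852×10⁻⁸ m⁻¹.
a = 1.274×10⁷ m = 12736 km.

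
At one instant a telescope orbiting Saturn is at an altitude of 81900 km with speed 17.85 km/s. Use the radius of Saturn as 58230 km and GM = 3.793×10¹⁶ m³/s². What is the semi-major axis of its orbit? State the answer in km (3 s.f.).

r = 58230 + 81900 = 1.4013×10⁵ km = 1.401×10⁸ m.
Vis-viva rearranged: 1/a = 2/r − v²/μ = 1.427×10⁻⁸ − 8.400×10⁻⁹ = 5.872×10⁻⁹ m⁻¹.
a = 1.703×10⁸ m = 1.7029×10⁵ km.

a ≈ 1.70×10⁵ km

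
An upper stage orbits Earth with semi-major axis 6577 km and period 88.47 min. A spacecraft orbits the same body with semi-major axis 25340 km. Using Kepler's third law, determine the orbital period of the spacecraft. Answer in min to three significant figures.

T₂ ≈ 669 min

Kepler's third law: T² ∝ a³, so T₂ = T₁ (a₂/a₁)^(3/2).
a₂/a₁ = 3.853, (a₂/a₁)^(3/2) = 7.563.
T₂ = 88.47 × 7.563 = 669.1 min.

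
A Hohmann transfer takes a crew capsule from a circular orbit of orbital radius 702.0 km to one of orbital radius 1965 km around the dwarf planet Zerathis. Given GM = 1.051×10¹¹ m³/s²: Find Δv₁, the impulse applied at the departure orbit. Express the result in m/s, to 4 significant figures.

Δv ≈ 82.77 m/s

r₁ = 702.0 km = 7.020×10⁵ m.
r₂ = 1965 km = 1.965×10⁶ m.
Transfer ellipse a_t = (r₁ + r₂)/2 = 1.334×10⁶ m.
At r₁: circular v_c1 = √(μ/r₁) = 386.9 m/s; transfer-periapsis v_p = √[μ(2/r₁ − 1/a_t)] = 469.7 m/s.
Δv₁ = v_p − v_c1 = 82.77 m/s.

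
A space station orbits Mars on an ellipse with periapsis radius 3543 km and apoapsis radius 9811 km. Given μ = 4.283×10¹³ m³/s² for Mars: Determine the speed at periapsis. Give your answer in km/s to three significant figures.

v ≈ 4.21 km/s

Semi-major axis a = (r_p + r_a)/2 = 6677.0 km = 6.677×10⁶ m.
Vis-viva: v² = μ(2/r − 1/a) = 4.283×10¹³ × (5.645×10⁻⁷ − 1.498×10⁻⁷) = 1.776×10⁷ m²/s².
v = 4215 m/s = 4.215 km/s.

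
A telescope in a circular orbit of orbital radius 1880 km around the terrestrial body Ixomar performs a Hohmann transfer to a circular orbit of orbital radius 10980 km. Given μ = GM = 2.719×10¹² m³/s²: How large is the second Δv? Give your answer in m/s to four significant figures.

r₁ = 1880 km = 1.880×10⁶ m.
r₂ = 10980 km = 1.098×10⁷ m.
Transfer ellipse a_t = (r₁ + r₂)/2 = 6.430×10⁶ m.
At r₁: circular v_c1 = √(μ/r₁) = 1203 m/s; transfer-periapsis v_p = √[μ(2/r₁ − 1/a_t)] = 1572 m/s.
At r₂: circular v_c2 = √(μ/r₂) = 497.6 m/s; transfer-apoapsis v_a = √[μ(2/r₂ − 1/a_t)] = 269.1 m/s.
Δv₂ = v_c2 − v_a = 228.5 m/s.

Δv ≈ 228.5 m/s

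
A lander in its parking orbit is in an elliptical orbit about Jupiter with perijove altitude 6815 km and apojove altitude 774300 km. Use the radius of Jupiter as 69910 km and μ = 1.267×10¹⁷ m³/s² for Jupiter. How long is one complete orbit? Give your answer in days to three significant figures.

r_p = 69910 + 6815 = 76725 km = 7.6725×10⁷ m.
r_a = 69910 + 774300 = 844210 km = 8.4421×10⁸ m.
Semi-major axis a = (r_p + r_a)/2 = (76725 + 8.4421×10⁵)/2 = 4.6047×10⁵ km = 4.605×10⁸ m.
By Kepler's third law T = 2π√(a³/μ) = 2π × 2.776×10⁴ = 1.744×10⁵ s.
= 2.019 days.

T ≈ 2.02 days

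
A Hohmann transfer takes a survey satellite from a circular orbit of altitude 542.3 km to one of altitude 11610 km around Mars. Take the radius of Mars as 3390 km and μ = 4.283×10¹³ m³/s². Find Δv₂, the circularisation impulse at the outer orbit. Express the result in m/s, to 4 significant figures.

r₁ = 3390 + 542.3 = 3932.3 km = 3.9323×10⁶ m.
r₂ = 3390 + 11610 = 15000 km = 1.5000×10⁷ m.
Transfer ellipse a_t = (r₁ + r₂)/2 = 9.466×10⁶ m.
At r₁: circular v_c1 = √(μ/r₁) = 3300 m/s; transfer-periapsis v_p = √[μ(2/r₁ − 1/a_t)] = 4154 m/s.
At r₂: circular v_c2 = √(μ/r₂) = 1690 m/s; transfer-apoapsis v_a = √[μ(2/r₂ − 1/a_t)] = 1089 m/s.
Δv₂ = v_c2 − v_a = 600.7 m/s.

Δv ≈ 600.7 m/s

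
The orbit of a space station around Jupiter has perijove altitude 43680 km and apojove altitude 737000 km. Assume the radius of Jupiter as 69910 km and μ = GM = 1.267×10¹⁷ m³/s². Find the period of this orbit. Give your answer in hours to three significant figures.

T ≈ 48.4 hours

r_p = 69910 + 43680 = 113590 km = 1.1359×10⁸ m.
r_a = 69910 + 737000 = 806910 km = 8.0691×10⁸ m.
Semi-major axis a = (r_p + r_a)/2 = (1.1359×10⁵ + 8.0691×10⁵)/2 = 4.6025×10⁵ km = 4.602×10⁸ m.
By Kepler's third law T = 2π√(a³/μ) = 2π × 2.774×10⁴ = 1.743×10⁵ s.
= 48.41 hours.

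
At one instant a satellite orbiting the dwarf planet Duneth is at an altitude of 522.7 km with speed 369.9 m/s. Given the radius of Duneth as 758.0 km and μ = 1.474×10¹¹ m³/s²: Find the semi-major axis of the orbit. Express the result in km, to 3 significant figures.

r = 758.0 + 522.7 = 1280.7 km = 1.281×10⁶ m.
Vis-viva rearranged: 1/a = 2/r − v²/μ = 1.562×10⁻⁶ − 9.283×10⁻⁷ = 6.334×10⁻⁷ m⁻¹.
a = 1.579×10⁶ m = 1578.8 km.

a ≈ 1580 km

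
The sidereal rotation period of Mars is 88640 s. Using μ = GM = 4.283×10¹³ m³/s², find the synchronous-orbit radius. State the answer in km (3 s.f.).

A synchronous orbit has period T, so by Kepler's third law a = (μT²/4π²)^(1/3).
μT²/4π² = 4.283×10¹³ × (8.864×10⁴)² / 39.48 = 8.524×10²¹ m³.
a = 2.043×10⁷ m = 20428 km.

r_sync ≈ 20400 km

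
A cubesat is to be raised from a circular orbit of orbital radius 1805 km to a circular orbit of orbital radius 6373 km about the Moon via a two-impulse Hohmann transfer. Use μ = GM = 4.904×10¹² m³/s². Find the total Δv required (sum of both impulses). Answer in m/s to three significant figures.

Δv_total ≈ 704 m/s

r₁ = 1805 km = 1.805×10⁶ m.
r₂ = 6373 km = 6.373×10⁶ m.
Transfer ellipse a_t = (r₁ + r₂)/2 = 4.089×10⁶ m.
At r₁: circular v_c1 = √(μ/r₁) = 1648 m/s; transfer-perilune v_p = √[μ(2/r₁ − 1/a_t)] = 2058 m/s.
Δv₁ = v_p − v_c1 = 409.5 m/s.
At r₂: circular v_c2 = √(μ/r₂) = 877.2 m/s; transfer-apolune v_a = √[μ(2/r₂ − 1/a_t)] = 582.8 m/s.
Δv₂ = v_c2 − v_a = 294.4 m/s.
Total Δv = Δv₁ + Δv₂ = 703.9 m/s.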